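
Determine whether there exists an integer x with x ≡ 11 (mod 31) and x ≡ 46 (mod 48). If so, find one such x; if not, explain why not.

The moduli 31 and 48 are coprime, so by the Chinese Remainder Theorem a unique solution modulo 1488 exists.
Write x = 11 + 31t and require 11 + 31t ≡ 46 (mod 48), i.e. 31t ≡ 35 (mod 48).
Since 31·31 = 961 = 20·48 + 1, the inverse of 31 mod 48 is 31.
Therefore t ≡ 31·35 = 1085 ≡ 29 (mod 48).
Taking t = 29 gives x = 11 + 31·29 = 910.
Verify: 910 = 29·31 + 11 and 910 = 18·48 + 46. ✓

x = 910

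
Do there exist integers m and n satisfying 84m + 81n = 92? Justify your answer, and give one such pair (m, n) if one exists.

gcd(84, 81) = 3, so every integer of the form 84m + 81n is a multiple of 3.
However 92 leaves remainder 2 on division by 3.
So the equation is unsolvable over ℤ.

There are no such integers.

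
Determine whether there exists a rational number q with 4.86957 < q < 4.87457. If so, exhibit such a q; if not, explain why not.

Multiplying by 31: 31·4.86957 = 150.95667 and 31·4.87457 = 151.11167, so the integer 151 lies strictly between them.
So q = 151/31 works: it is a ratio of integers, and dividing 31·4.86957 < 151 < 31·4.87457 through by 31 gives 4.86957 < 151/31 < 4.87457.

q = 151/31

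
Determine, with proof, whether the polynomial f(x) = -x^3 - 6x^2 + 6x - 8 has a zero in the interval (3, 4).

No such root exists.

The endpoint values f(3) = -71 and f(4) = -144 are both negative. Claim: f(x) < 0 for every x in (3, 4).
Substitute x = 3 + u, where 0 < u < 1 on the interval. Expanding, f(3 + u) = -u^3 - 15u^2 - 57u - 71.
The nonzero coefficients here are all negative, so for u > 0 every term is negative (or zero), and the constant term -71 is strictly negative.
Therefore f(x) < 0 throughout (3, 4), and f has no zero there.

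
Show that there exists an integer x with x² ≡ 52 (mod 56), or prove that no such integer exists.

Reduce modulo 7, which divides 56: we would need x² ≡ 3 (mod 7).
Computing x² mod 7 for x = 0, 1, …, 3 (enough, by the symmetry x ↦ 7 − x) gives 0, 1, 4, 2.
So the quadratic residues mod 7 are {0, 1, 2, 4}, and 3 is not among them.
Therefore x² ≡ 52 (mod 56) has no solution.

There is no such integer.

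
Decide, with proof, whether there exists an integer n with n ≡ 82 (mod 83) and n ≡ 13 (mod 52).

gcd(83, 52) = 1, so the Chinese Remainder Theorem guarantees exactly one residue class mod 4316 satisfying both.
Write n = 82 + 83t and require 82 + 83t ≡ 13 (mod 52), i.e. 83t ≡ 35 (mod 52).
83 ≡ 31 (mod 52), so this reads 31t ≡ 35 (mod 52). Note 31·47 = 1457 ≡ 1 (mod 52) (as 1457 − 1 = 28·52), so 31⁻¹ ≡ 47.
Therefore t ≡ 47·35 = 1645 ≡ 33 (mod 52).
With t = 33: n = 82 + 83·33 = 2821.
Verify: 2821 = 33·83 + 82 and 2821 = 54·52 + 13. ✓

n = 2821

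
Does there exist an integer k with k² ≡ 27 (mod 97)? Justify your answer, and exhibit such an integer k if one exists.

k = 67

Take k = 67. Then 67² = 4489 = 46·97 + 27, so 67² ≡ 27 (mod 97).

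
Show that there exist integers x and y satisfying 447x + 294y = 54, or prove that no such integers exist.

gcd(447, 294) = 3, and 3 divides 54, so integer solutions exist.
Dividing through by 3 reduces the equation to 149x + 98y = 18.
Euclidean algorithm: 149 = 1·98 + 51, 98 = 1·51 + 47, 51 = 1·47 + 4, 47 = 11·4 + 3, 4 = 1·3 + 1, 3 = 3·1 + 0.
Unwinding: 1 = 4 − 1·3 = 4 − (47 − 11·4) = −47 + 12·4 = −47 + 12·(51 − 1·47) = 12·51 − 13·47 = 12·51 − 13·(98 − 1·51) = −13·98 + 25·51 = −13·98 + 25·(149 − 1·98) = 25·149 − 38·98, i.e. 149·25 + 98·(-38) = 1.
Times 18: 149·450 + 98·(-684) = 18, so (450, -684) solves it.
The general solution is x = 450 + 98k, y = -684 − 149k; taking k = -4 gives the smaller pair x = 58, y = -88.
Indeed 447·58 + 294·(-88) = 25926 − 25872 = 54.

x = 58, y = -88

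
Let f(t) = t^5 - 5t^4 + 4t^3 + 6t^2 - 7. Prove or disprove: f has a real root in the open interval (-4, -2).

f(-4) = -2471 and f(-2) = -127, both negative, so a sign-change argument is unavailable; we show f keeps this sign on the whole interval.
Substitute t = -2 − u, where 0 < u < 2 on the interval. Expanding, f(-2 − u) = -u^5 - 15u^4 - 84u^3 - 218u^2 - 264u - 127.
The nonzero coefficients here are all negative, so for u > 0 every term is negative (or zero), and the constant term -127 is strictly negative.
Therefore f(t) < 0 throughout (-4, -2), and f has no zero there.

No such root exists.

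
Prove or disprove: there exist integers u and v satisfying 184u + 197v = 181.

u = 77, v = -71

Since gcd(184, 197) = 1, every integer is an integer combination of 184 and 197.
Run the Euclidean algorithm on 197 and 184: 197 = 1·184 + 13, 184 = 14·13 + 2, 13 = 6·2 + 1, 2 = 2·1 + 0.
Working back up the chain: 1 = 13 − 6·2 = 13 − 6·(184 − 14·13) = −6·184 + 85·13 = −6·184 + 85·(197 − 1·184) = 85·197 − 91·184. So 184·(-91) + 197·85 = 1.
Times 181: 184·(-16471) + 197·15385 = 181, so (-16471, 15385) solves it.
Shifting by a multiple of (197, −184) keeps it a solution: u = -16471 + 84·197 = 77, v = 15385 − 84·184 = -71.
Indeed 184·77 + 197·(-71) = 14168 − 13987 = 181.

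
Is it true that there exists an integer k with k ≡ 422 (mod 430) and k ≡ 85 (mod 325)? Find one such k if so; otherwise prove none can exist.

No, no such integer exists.

Reduce both congruences modulo 5, which divides 430 and 325: they say k ≡ 422 (mod 5) and k ≡ 85 (mod 5).
These are incompatible: 422 − 85 = 337 is not divisible by 5.
So no integer satisfies both congruences.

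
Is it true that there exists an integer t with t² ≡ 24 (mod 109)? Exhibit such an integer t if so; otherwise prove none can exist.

Apply Euler's criterion with the prime 109: 24 is a quadratic residue iff 24^54 ≡ 1 (mod 109), and a non-residue iff it is ≡ −1.
Repeated squaring mod 109: 24^2 = 576 ≡ 31; 24^4 ≡ 31² = 961 ≡ 89; 24^8 ≡ 89² = 7921 ≡ 73; 24^16 ≡ 73² = 5329 ≡ 97; 24^32 ≡ 97² = 9409 ≡ 35.
Since 54 = 32 + 16 + 4 + 2, 24^54 ≡ 35 · 97 · 89 · 31; multiplying out mod 109: 35·97 = 3395 ≡ 16, then 16·89 = 1424 ≡ 7, then 7·31 = 217 ≡ 108. Thus 24^54 ≡ 108 ≡ −1 (mod 109).
The value −1 means 24 is a non-residue modulo 109, so t² ≡ 24 (mod 109) is impossible.

There is no such integer.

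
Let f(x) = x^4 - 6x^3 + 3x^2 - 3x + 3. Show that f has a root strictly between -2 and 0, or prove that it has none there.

f has no root in that interval.

f(-2) = 85 and f(0) = 3, both positive, so a sign-change argument is unavailable; we show f keeps this sign on the whole interval.
Shift to the endpoint 0: with x = −u (0 < u < 2), one computes f(−u) = u^4 + 6u^3 + 3u^2 + 3u + 3.
The nonzero coefficients here are all positive, so for u > 0 every term is positive (or zero), and the constant term 3 is strictly positive.
So f is strictly positive on (-2, 0); no root exists in the interval.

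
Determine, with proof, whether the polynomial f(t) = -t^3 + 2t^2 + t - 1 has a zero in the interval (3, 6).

f has no root in that interval.

The endpoint values f(3) = -7 and f(6) = -139 are both negative. Claim: f(t) < 0 for every t in (3, 6).
Shift to the endpoint 3: with t = 3 + u (0 < u < 3), one computes f(3 + u) = -u^3 - 7u^2 - 14u - 7.
All 4 nonzero coefficients of this polynomial in u are negative; hence for u > 0 the value is a sum of negative terms (the constant -7 among them).
So f is strictly negative on (3, 6); no root exists in the interval.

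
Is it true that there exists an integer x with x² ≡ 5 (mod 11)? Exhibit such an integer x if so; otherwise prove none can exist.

Take x = 7. Then 7² = 49 = 4·11 + 5, so 7² ≡ 5 (mod 11).

x = 7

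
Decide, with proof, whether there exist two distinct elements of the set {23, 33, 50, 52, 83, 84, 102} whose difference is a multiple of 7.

Reduce each element modulo 7: 23↦2, 33↦5, 50↦1, 52↦3, 83↦6, 84↦0, 102↦4.
All 7 residues are distinct, so no two elements differ by a multiple of 7.

No, no such pair exists.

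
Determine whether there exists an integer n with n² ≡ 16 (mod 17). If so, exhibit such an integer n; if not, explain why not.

n = 13 works: 13² = 169, and 169 − 16 = 153 = 9·17.

n = 13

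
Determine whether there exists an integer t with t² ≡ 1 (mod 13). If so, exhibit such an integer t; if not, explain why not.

t = 12

t = 12 works: 12² = 144, and 144 − 1 = 143 = 11·13.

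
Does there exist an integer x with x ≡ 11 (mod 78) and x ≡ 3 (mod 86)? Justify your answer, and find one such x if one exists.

x = 89

The moduli are not coprime: gcd(78, 86) = 2. Compatibility requires 2 ∣ (3 − 11) = -8, which holds, so solutions exist.
The integers ≡ 11 (mod 78) are 11, 89, …; their remainders mod 86 are 11, 3, so x = 89 is the first that is ≡ 3 (mod 86).
Indeed 89 ≡ 11 (mod 78) and 89 ≡ 3 (mod 86).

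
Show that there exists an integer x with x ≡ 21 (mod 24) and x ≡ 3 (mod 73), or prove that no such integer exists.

x = 1317

Since 24 and 73 share no common factor, CRT says the pair of congruences has a solution (unique mod 1752).
Any solution of the first congruence is x = 21 + 24t; substituting into the second, 24t ≡ 3 − 21 ≡ 55 (mod 73).
Note 24·70 = 1680 ≡ 1 (mod 73) (as 1680 − 1 = 23·73), so 24⁻¹ ≡ 70.
Therefore t ≡ 70·55 = 3850 ≡ 54 (mod 73).
Taking t = 54 gives x = 21 + 24·54 = 1317.
Check: 1317 mod 24 = 21, 1317 mod 73 = 3. ✓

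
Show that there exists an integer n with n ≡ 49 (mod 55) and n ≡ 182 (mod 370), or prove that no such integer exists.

Reduce both congruences modulo 5, which divides 55 and 370: they say n ≡ 49 (mod 5) and n ≡ 182 (mod 5).
But 49 mod 5 = 4 while 182 mod 5 = 2, a contradiction.
Hence the system has no solution.

No such integer exists.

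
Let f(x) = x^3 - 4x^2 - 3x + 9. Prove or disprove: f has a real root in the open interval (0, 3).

Such a root exists.

f(0) = 9 and f(3) = -9, which have opposite signs.
f is continuous everywhere (it is a polynomial), in particular on [0, 3].
By the Intermediate Value Theorem f must vanish at some point of (0, 3).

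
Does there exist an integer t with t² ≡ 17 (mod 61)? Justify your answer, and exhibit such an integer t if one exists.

There is no such integer.

61 is prime, so by Euler's criterion 17 is a square mod 61 iff 17^((61−1)/2) = 17^30 ≡ 1 (mod 61).
Squaring successively (mod 61): 17^2 = 289 ≡ 45; 17^4 ≡ 45² = 2025 ≡ 12; 17^8 ≡ 12² = 144 ≡ 22; 17^16 ≡ 22² = 484 ≡ 57.
Since 30 = 16 + 8 + 4 + 2, 17^30 ≡ 57 · 22 · 12 · 45; multiplying out mod 61: 57·22 = 1254 ≡ 34, then 34·12 = 408 ≡ 42, then 42·45 = 1890 ≡ 60. Thus 17^30 ≡ 60 ≡ −1 (mod 61).
By Euler's criterion 17 is a quadratic non-residue mod 61: no t satisfies t² ≡ 17 (mod 61).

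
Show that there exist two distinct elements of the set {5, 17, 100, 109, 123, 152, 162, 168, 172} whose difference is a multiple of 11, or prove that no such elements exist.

No, no such pair exists.

Reduce each element modulo 11: 5↦5, 17↦6, 100↦1, 109↦10, 123↦2, 152↦9, 162↦8, 168↦3, 172↦7.
These 9 residues are pairwise different, hence no difference of two elements is divisible by 11.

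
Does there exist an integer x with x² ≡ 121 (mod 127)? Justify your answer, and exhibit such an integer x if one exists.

x = 116 works: 116² = 13456, and 13456 − 121 = 13335 = 105·127.

x = 116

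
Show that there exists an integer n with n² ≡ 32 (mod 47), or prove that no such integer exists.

n = 28

n = 28 works: 28² = 784, and 784 − 32 = 752 = 16·47.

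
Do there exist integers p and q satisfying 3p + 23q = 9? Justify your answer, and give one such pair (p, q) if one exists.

3 and 23 are coprime, so 3p + 23q ranges over all of ℤ.
Dividing repeatedly: 23 = 7·3 + 2, 3 = 1·2 + 1, 2 = 2·1 + 0.
Working back up the chain: 1 = 3 − 1·2 = 3 − (23 − 7·3) = −23 + 8·3. So 3·8 + 23·(-1) = 1.
Multiplying through by 9: p = 8·9 = 72, q = (-1)·9 = -9 is a solution.
Shifting by a multiple of (23, −3) keeps it a solution: p = 72 − 3·23 = 3, q = -9 + 3·3 = 0.
Indeed 3·3 + 23·0 = 9 + 0 = 9.

p = 3, q = 0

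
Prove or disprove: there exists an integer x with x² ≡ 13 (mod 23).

x = 6

x = 6 works: 6² = 36, and 36 − 13 = 23 = 1·23.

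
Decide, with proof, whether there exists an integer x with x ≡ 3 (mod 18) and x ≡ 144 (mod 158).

No, no such integer exists.

gcd(18, 158) = 2. If x ≡ 3 (mod 18) and x ≡ 144 (mod 158), then x ≡ 3 (mod 2) and x ≡ 144 (mod 2).
However 3 ≡ 1 and 144 ≡ 0 (mod 2), and 1 ≠ 0.
Hence the system has no solution.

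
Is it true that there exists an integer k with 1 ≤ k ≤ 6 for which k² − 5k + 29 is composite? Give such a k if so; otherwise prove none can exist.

k = 4

At k = 4: 4² − 5·4 + 29 = 25 = 5·5, which is composite.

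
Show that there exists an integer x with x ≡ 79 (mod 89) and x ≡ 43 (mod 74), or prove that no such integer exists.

Since 89 and 74 share no common factor, CRT says the pair of congruences has a solution (unique mod 6586).
Write x = 79 + 89t and require 79 + 89t ≡ 43 (mod 74), i.e. 89t ≡ 38 (mod 74).
89 ≡ 15 (mod 74), so this reads 15t ≡ 38 (mod 74). Note 15·5 = 75 ≡ 1 (mod 74) (as 75 − 1 = 1·74), so 15⁻¹ ≡ 5.
Therefore t ≡ 5·38 = 190 ≡ 42 (mod 74).
Taking t = 42 gives x = 79 + 89·42 = 3817.
Verify: 3817 = 42·89 + 79 and 3817 = 51·74 + 43. ✓

x = 3817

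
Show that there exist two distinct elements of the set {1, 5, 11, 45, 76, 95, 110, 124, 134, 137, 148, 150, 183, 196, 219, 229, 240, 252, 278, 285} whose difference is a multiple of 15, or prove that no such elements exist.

Yes: 1 and 76.

1 mod 15 = 1 and 76 mod 15 = 1, so 76 − 1 = 75 = 5·15.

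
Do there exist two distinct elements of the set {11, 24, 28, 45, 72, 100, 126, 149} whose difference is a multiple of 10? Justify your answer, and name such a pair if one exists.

No such pair exists.

Reduce each element modulo 10: 11↦1, 24↦4, 28↦8, 45↦5, 72↦2, 100↦0, 126↦6, 149↦9.
These 8 residues are pairwise different, hence no difference of two elements is divisible by 10.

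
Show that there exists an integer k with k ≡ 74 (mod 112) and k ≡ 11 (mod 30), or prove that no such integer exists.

Reduce both congruences modulo 2, which divides 112 and 30: they say k ≡ 74 (mod 2) and k ≡ 11 (mod 2).
These are incompatible: 74 − 11 = 63 is not divisible by 2.
Therefore no such k exists.

No, no such integer exists.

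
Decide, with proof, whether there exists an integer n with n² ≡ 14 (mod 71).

There is no such integer.

71 is prime, so by Euler's criterion 14 is a square mod 71 iff 14^((71−1)/2) = 14^35 ≡ 1 (mod 71).
Squaring successively (mod 71): 14^2 = 196 ≡ 54; 14^4 ≡ 54² = 2916 ≡ 5; 14^8 ≡ 5² = 25 ≡ 25; 14^16 ≡ 25² = 625 ≡ 57; 14^32 ≡ 57² = 3249 ≡ 54.
Since 35 = 32 + 2 + 1, 14^35 ≡ 54 · 54 · 14; multiplying out mod 71: 54·54 = 2916 ≡ 5, then 5·14 = 70 ≡ 70. Thus 14^35 ≡ 70 ≡ −1 (mod 71).
By Euler's criterion 14 is a quadratic non-residue mod 71: no n satisfies n² ≡ 14 (mod 71).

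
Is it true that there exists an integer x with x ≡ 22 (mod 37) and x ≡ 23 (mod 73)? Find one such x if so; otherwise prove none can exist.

x = 96

Since 37 and 73 share no common factor, CRT says the pair of congruences has a solution (unique mod 2701).
Any solution of the first congruence is x = 22 + 37t; substituting into the second, 37t ≡ 23 − 22 ≡ 1 (mod 73).
To invert 37 modulo 73: 73 = 1·37 + 36, 37 = 1·36 + 1, 36 = 36·1 + 0, and unwinding, 1 = 37 − 1·36 = 37 − (73 − 1·37) = −73 + 2·37. Thus 37⁻¹ ≡ 2 (mod 73).
Therefore t ≡ 2·1 = 2 (mod 73).
Taking t = 2 gives x = 22 + 37·2 = 96.
Indeed 96 ≡ 22 (mod 37) and 96 ≡ 23 (mod 73).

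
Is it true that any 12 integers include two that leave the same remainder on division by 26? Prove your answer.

Consider the 12 integers 12, 13, …, 23. They lie in distinct residue classes modulo 26, since 12 ≤ 26.
Hence this collection has no pair with equal remainders mod 26, disproving the claim.

No; for instance {12, 13, 14, 15, 16, 17, 18, 19, 20, 21, 22, 23} is a counterexample.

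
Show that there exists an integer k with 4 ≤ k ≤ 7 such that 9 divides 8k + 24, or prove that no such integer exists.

Scanning upward from k = 4 gives 56, 64, none divisible by 9. k = 6 works, since 8·6 + 24 = 72 = 8·9.

k = 6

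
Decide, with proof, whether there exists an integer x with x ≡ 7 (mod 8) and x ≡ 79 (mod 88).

x = 79

gcd(8, 88) = 8. A simultaneous solution exists iff 7 ≡ 79 (mod 8); here 7 mod 8 = 7 = 79 mod 8, so it does.
Write x = 7 + 8t. Then 8t ≡ 79 − 7 ≡ 72 (mod 88); dividing through by 8 gives 1t ≡ 9 (mod 11).
So t ≡ 9 (mod 11).
Then x = 7 + 8·9 = 79.
Check: 79 mod 8 = 7, 79 mod 88 = 79. ✓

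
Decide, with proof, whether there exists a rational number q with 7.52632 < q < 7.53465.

q = 113/15

Scale by 15: the interval becomes (112.89480, 113.01975), which contains the integer 113.
Dividing back, 7.52632 < 113/15 < 7.53465, and 113/15 is rational.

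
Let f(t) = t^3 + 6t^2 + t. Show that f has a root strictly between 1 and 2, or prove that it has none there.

No.

The endpoint values f(1) = 8 and f(2) = 34 are both positive. Claim: f(t) > 0 for every t in (1, 2).
Shift to the endpoint 1: with t = 1 + u (0 < u < 1), one computes f(1 + u) = u^3 + 9u^2 + 16u + 8.
All 4 nonzero coefficients of this polynomial in u are positive; hence for u > 0 the value is a sum of positive terms (the constant 8 among them).
So f is strictly positive on (1, 2); no root exists in the interval.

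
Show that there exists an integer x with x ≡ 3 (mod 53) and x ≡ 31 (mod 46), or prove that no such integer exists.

x = 215

Since 53 and 46 share no common factor, CRT says the pair of congruences has a solution (unique mod 2438).
Any solution of the first congruence is x = 3 + 53t; substituting into the second, 53t ≡ 31 − 3 ≡ 28 (mod 46).
53 ≡ 7 (mod 46), so this reads 7t ≡ 28 (mod 46). Since 7·33 = 231 = 5·46 + 1, the inverse of 7 mod 46 is 33.
Therefore t ≡ 33·28 = 924 ≡ 4 (mod 46).
Taking t = 4 gives x = 3 + 53·4 = 215.
Verify: 215 = 4·53 + 3 and 215 = 4·46 + 31. ✓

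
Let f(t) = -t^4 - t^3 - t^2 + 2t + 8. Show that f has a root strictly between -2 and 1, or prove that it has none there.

f(-2) = -8 and f(1) = 7, which have opposite signs.
Since f is a polynomial it is continuous on [-2, 1].
By the Intermediate Value Theorem f must vanish at some point of (-2, 1).

Such a root exists.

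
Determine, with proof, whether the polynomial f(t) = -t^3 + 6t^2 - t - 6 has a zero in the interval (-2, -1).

f has no root in that interval.

The endpoint values f(-2) = 28 and f(-1) = 2 are both positive. Claim: f(t) > 0 for every t in (-2, -1).
Substitute t = -1 − u, where 0 < u < 1 on the interval. Expanding, f(-1 − u) = u^3 + 9u^2 + 16u + 2.
All 4 nonzero coefficients of this polynomial in u are positive; hence for u > 0 the value is a sum of positive terms (the constant 2 among them).
Therefore f(t) > 0 throughout (-2, -1), and f has no zero there.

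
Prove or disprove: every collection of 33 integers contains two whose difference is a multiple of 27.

There are exactly 27 possible remainders on division by 27.
Placing 33 integers into 27 classes, some class receives at least two — say a and b.
Then a ≡ b (mod 27), i.e. 27 ∣ (a − b).

True.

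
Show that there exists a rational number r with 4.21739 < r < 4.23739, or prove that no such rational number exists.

r = 38/9

Scale by 9: the interval becomes (37.95651, 38.13651), which contains the integer 38.
Dividing back, 4.21739 < 38/9 < 4.23739, and 38/9 is rational.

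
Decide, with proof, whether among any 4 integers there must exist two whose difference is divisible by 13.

Try 4 consecutive integers, 22, 23, 24, 25. Their remainders mod 13 are 9, 10, 11, 12 — pairwise different, as any 4 ≤ 13 consecutive integers have distinct residues.
No two share a residue, so no pair has difference divisible by 13; the claim fails for this set.

No, the set {22, 23, 24, 25} is a counterexample.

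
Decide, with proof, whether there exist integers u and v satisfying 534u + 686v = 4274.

Since gcd(534, 686) = 2 and 4274 = 2·2137, Bézout's identity guarantees a solution.
Dividing through by 2 reduces the equation to 267u + 343v = 2137.
Run the Euclidean algorithm on 343 and 267: 343 = 1·267 + 76, 267 = 3·76 + 39, 76 = 1·39 + 37, 39 = 1·37 + 2, 37 = 18·2 + 1, 2 = 2·1 + 0.
Unwinding: 1 = 37 − 18·2 = 37 − 18·(39 − 1·37) = −18·39 + 19·37 = −18·39 + 19·(76 − 1·39) = 19·76 − 37·39 = 19·76 − 37·(267 − 3·76) = −37·267 + 130·76 = −37·267 + 130·(343 − 1·267) = 130·343 − 167·267, i.e. 267·(-167) + 343·130 = 1.
Scaling by 2137 gives the particular solution (u, v) = (-356879, 277810).
Shifting by a multiple of (343, −267) keeps it a solution: u = -356879 + 1041·343 = 184, v = 277810 − 1041·267 = -137.
Check: 534·184 + 686·(-137) = 98256 − 93982 = 4274. ✓

u = 184, v = -137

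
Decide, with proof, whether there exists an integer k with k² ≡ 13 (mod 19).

No such integer exists.

Since (19 − k)² ≡ k² (mod 19), it suffices to square k = 0, 1, …, 9: the residues are 0, 1, 4, 9, 16, 6, 17, 11, 7, 5.
The set of squares mod 19 is therefore {0, 1, 4, 5, 6, 7, 9, 11, 16, 17}, which does not contain 13.
Therefore k² ≡ 13 (mod 19) has no solution.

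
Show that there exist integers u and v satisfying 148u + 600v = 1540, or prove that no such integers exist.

gcd(148, 600) = 4, and 4 divides 1540, so integer solutions exist.
Dividing through by 4 reduces the equation to 37u + 150v = 385.
Run the Euclidean algorithm on 150 and 37: 150 = 4·37 + 2, 37 = 18·2 + 1, 2 = 2·1 + 0.
Unwinding: 1 = 37 − 18·2 = 37 − 18·(150 − 4·37) = −18·150 + 73·37, i.e. 37·73 + 150·(-18) = 1.
Times 385: 37·28105 + 150·(-6930) = 385, so (28105, -6930) solves it.
Subtracting 187·150 from u and adding 187·37 to v gives the tidier solution (55, -11).
Indeed 148·55 + 600·(-11) = 8140 − 6600 = 1540.

u = 55, v = -11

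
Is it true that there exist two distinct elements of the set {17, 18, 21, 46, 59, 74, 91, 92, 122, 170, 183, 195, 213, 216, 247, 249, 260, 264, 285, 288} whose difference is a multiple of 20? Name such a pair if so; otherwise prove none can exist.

No, no such pair exists.

Two integers differ by a multiple of 20 exactly when they have the same residue mod 20. The residues are 17↦17, 18↦18, 21↦1, 46↦6, 59↦19, 74↦14, 91↦11, 92↦12, 122↦2, 170↦10, 183↦3, 195↦15, 213↦13, 216↦16, 247↦7, 249↦9, 260↦0, 264↦4, 285↦5, 288↦8.
No residue repeats among the 20 elements, so no pair has difference ≡ 0 (mod 20).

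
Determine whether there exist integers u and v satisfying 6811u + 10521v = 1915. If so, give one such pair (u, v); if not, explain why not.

No such integers exist.

Both 6811 and 10521 are divisible by gcd(6811, 10521) = 7, hence so is any combination 6811u + 10521v.
However 1915 leaves remainder 4 on division by 7.
Therefore 6811u + 10521v = 1915 has no solution in integers.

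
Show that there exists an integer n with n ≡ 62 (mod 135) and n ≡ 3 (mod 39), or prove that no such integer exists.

Both moduli are multiples of 3 = gcd(135, 39), so any solution would satisfy n ≡ 62 and n ≡ 3 modulo 3 simultaneously.
But 62 mod 3 = 2 while 3 mod 3 = 0, a contradiction.
Therefore no such n exists.

No, no such integer exists.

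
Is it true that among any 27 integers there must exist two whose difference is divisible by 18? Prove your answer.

Yes.

There are exactly 18 possible remainders on division by 18.
Placing 27 integers into 18 classes, some class receives at least two — say a and b.
Equal remainders mean a − b ≡ 0 (mod 18), so 18 divides their difference.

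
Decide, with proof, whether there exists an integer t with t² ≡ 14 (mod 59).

No, no such integer exists.

Apply Euler's criterion with the prime 59: 14 is a quadratic residue iff 14^29 ≡ 1 (mod 59), and a non-residue iff it is ≡ −1.
Squaring successively (mod 59): 14^2 = 196 ≡ 19; 14^4 ≡ 19² = 361 ≡ 7; 14^8 ≡ 7² = 49 ≡ 49; 14^16 ≡ 49² = 2401 ≡ 41.
Since 29 = 16 + 8 + 4 + 1, 14^29 ≡ 41 · 49 · 7 · 14; multiplying out mod 59: 41·49 = 2009 ≡ 3, then 3·7 = 21 ≡ 21, then 21·14 = 294 ≡ 58. Thus 14^29 ≡ 58 ≡ −1 (mod 59).
By Euler's criterion 14 is a quadratic non-residue mod 59: no t satisfies t² ≡ 14 (mod 59).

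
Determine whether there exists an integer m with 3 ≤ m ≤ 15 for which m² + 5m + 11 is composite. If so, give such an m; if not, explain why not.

At m = 8: 8² + 5·8 + 11 = 115 = 5·23, which is composite.

m = 8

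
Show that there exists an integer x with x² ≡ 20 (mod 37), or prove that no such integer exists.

Apply Euler's criterion with the prime 37: 20 is a quadratic residue iff 20^18 ≡ 1 (mod 37), and a non-residue iff it is ≡ −1.
Repeated squaring mod 37: 20^2 = 400 ≡ 30; 20^4 ≡ 30² = 900 ≡ 12; 20^8 ≡ 12² = 144 ≡ 33; 20^16 ≡ 33² = 1089 ≡ 16.
Since 18 = 16 + 2, 20^18 ≡ 16 · 30; multiplying out mod 37: 16·30 = 480 ≡ 36. Thus 20^18 ≡ 36 ≡ −1 (mod 37).
The value −1 means 20 is a non-residue modulo 37, so x² ≡ 20 (mod 37) is impossible.

No such integer exists.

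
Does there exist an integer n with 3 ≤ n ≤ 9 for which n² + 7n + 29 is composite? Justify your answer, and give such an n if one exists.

No, no such integer n in that range exists.

The values for n = 3, 4, …, 9 are 59, 73, 89, 107, 127, 149, 173, and each of these is prime.
So no value in the range makes the expression composite.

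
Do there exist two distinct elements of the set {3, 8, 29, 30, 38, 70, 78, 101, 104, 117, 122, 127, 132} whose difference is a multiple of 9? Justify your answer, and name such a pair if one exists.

Yes: 3 and 30.

Reduce each element mod 9: 3↦3, 8↦8, 29↦2, 30↦3, 38↦2, 70↦7, 78↦6, 101↦2, 104↦5, 117↦0, 122↦5, 127↦1, 132↦6. The residue 3 repeats (at 3 and 30), and 30 − 3 = 27 = 3·9.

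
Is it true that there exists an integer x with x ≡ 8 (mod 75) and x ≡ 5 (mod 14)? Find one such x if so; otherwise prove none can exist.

x = 383

The moduli 75 and 14 are coprime, so by the Chinese Remainder Theorem a unique solution modulo 1050 exists.
Write x = 8 + 75t and require 8 + 75t ≡ 5 (mod 14), i.e. 75t ≡ 11 (mod 14).
75 ≡ 5 (mod 14), so this reads 5t ≡ 11 (mod 14). Since 5·3 = 15 = 1·14 + 1, the inverse of 5 mod 14 is 3.
Therefore t ≡ 3·11 = 33 ≡ 5 (mod 14).
With t = 5: x = 8 + 75·5 = 383.
Verify: 383 = 5·75 + 8 and 383 = 27·14 + 5. ✓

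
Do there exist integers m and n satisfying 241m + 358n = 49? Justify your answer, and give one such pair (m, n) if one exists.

m = 21, n = -14

241 and 358 are coprime, so 241m + 358n ranges over all of ℤ.
Euclidean algorithm: 358 = 1·241 + 117, 241 = 2·117 + 7, 117 = 16·7 + 5, 7 = 1·5 + 2, 5 = 2·2 + 1, 2 = 2·1 + 0.
Back-substituting, 1 = 5 − 2·2 = 5 − 2·(7 − 1·5) = −2·7 + 3·5 = −2·7 + 3·(117 − 16·7) = 3·117 − 50·7 = 3·117 − 50·(241 − 2·117) = −50·241 + 103·117 = −50·241 + 103·(358 − 1·241) = 103·358 − 153·241; that is, 241·(-153) + 358·103 = 1.
Times 49: 241·(-7497) + 358·5047 = 49, so (-7497, 5047) solves it.
Adding 21·358 to m and subtracting 21·241 from n gives the tidier solution (21, -14).
Check: 241·21 + 358·(-14) = 5061 − 5012 = 49. ✓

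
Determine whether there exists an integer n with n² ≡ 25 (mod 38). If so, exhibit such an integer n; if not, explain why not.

n = 33 works: 33² = 1089, and 1089 − 25 = 1064 = 28·38.

n = 33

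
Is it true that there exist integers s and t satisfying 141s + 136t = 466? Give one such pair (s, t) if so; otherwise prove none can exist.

s = 66, t = -65

141 and 136 are coprime, so 141s + 136t ranges over all of ℤ.
Run the Euclidean algorithm on 141 and 136: 141 = 1·136 + 5, 136 = 27·5 + 1, 5 = 5·1 + 0.
Unwinding: 1 = 136 − 27·5 = 136 − 27·(141 − 1·136) = −27·141 + 28·136, i.e. 141·(-27) + 136·28 = 1.
Scaling by 466 gives the particular solution (s, t) = (-12582, 13048).
Adding 93·136 to s and subtracting 93·141 from t gives the tidier solution (66, -65).
Indeed 141·66 + 136·(-65) = 9306 − 8840 = 466.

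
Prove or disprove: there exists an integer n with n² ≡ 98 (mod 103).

n = 60

Take n = 60. Then 60² = 3600 = 34·103 + 98, so 60² ≡ 98 (mod 103).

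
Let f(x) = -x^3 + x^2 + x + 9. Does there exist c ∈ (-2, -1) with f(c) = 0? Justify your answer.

f(-2) = 19 and f(-1) = 10, both positive, so a sign-change argument is unavailable; we show f keeps this sign on the whole interval.
Substitute x = -1 − u, where 0 < u < 1 on the interval. Expanding, f(-1 − u) = u^3 + 4u^2 + 4u + 10.
All 4 nonzero coefficients of this polynomial in u are positive; hence for u > 0 the value is a sum of positive terms (the constant 10 among them).
So f is strictly positive on (-2, -1); no root exists in the interval.

No such root exists.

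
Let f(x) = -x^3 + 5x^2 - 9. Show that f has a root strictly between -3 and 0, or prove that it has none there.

f(-3) = 63 and f(0) = -9, which have opposite signs.
f is continuous everywhere (it is a polynomial), in particular on [-3, 0].
By the Intermediate Value Theorem f must vanish at some point of (-3, 0).

Such a root exists.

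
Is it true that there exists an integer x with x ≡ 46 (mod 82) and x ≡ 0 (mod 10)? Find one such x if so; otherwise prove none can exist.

x = 210

gcd(82, 10) = 2. A simultaneous solution exists iff 46 ≡ 0 (mod 2); here 46 mod 2 = 0 = 0 mod 2, so it does.
List candidates x ≡ 46 (mod 82): 46, 128, 210. Modulo 10 these are 6, 8, 0; 210 gives 0 as required.
Verify: 210 = 2·82 + 46 and 210 = 21·10 + 0. ✓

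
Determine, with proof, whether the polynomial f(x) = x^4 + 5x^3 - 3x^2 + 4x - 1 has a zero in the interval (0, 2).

Such a root exists.

f(0) = -1 and f(2) = 51, which have opposite signs.
f is continuous everywhere (it is a polynomial), in particular on [0, 2].
By the Intermediate Value Theorem f must vanish at some point of (0, 2).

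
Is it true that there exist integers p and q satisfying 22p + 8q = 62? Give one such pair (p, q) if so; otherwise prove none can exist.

p = 1, q = 5

gcd(22, 8) = 2, and 2 divides 62, so integer solutions exist.
Dividing through by 2 reduces the equation to 11p + 4q = 31.
Dividing repeatedly: 11 = 2·4 + 3, 4 = 1·3 + 1, 3 = 3·1 + 0.
Working back up the chain: 1 = 4 − 1·3 = 4 − (11 − 2·4) = −11 + 3·4. So 11·(-1) + 4·3 = 1.
Times 31: 11·(-31) + 4·93 = 31, so (-31, 93) solves it.
Shifting by a multiple of (4, −11) keeps it a solution: p = -31 + 8·4 = 1, q = 93 − 8·11 = 5.
Check: 22·1 + 8·5 = 22 + 40 = 62. ✓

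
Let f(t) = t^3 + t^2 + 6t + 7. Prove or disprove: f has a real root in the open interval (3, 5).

Evaluate at the endpoints: f(3) = 61, f(5) = 187 — same sign (positive).
f'(t) = 3t^2 + 2t + 6 has discriminant 2² − 4·3·6 = -68 < 0, so f' has no real roots and is positive for every real t.
So f is strictly increasing; between 3 and 5 its values lie between f(3) = 61 and f(5) = 187, all positive. Therefore f has no root in (3, 5).

No.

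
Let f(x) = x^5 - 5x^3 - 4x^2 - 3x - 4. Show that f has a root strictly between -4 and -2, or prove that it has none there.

The endpoint values f(-4) = -760 and f(-2) = -6 are both negative. Claim: f(x) < 0 for every x in (-4, -2).
Shift to the endpoint -2: with x = -2 − u (0 < u < 2), one computes f(-2 − u) = -u^5 - 10u^4 - 35u^3 - 54u^2 - 33u - 6.
All 6 nonzero coefficients of this polynomial in u are negative; hence for u > 0 the value is a sum of negative terms (the constant -6 among them).
Therefore f(x) < 0 throughout (-4, -2), and f has no zero there.

No.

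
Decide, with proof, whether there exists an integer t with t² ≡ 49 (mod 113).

t = 106

Take t = 106. Then 106² = 11236 = 99·113 + 49, so 106² ≡ 49 (mod 113).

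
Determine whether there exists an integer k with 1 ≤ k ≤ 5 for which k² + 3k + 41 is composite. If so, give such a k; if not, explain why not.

k = 2

At k = 2: 2² + 3·2 + 41 = 51 = 3·17, which is composite.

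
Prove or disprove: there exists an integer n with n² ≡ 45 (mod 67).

67 is prime, so by Euler's criterion 45 is a square mod 67 iff 45^((67−1)/2) = 45^33 ≡ 1 (mod 67).
Squaring successively (mod 67): 45^2 = 2025 ≡ 15; 45^4 ≡ 15² = 225 ≡ 24; 45^8 ≡ 24² = 576 ≡ 40; 45^16 ≡ 40² = 1600 ≡ 59; 45^32 ≡ 59² = 3481 ≡ 64.
Since 33 = 32 + 1, 45^33 ≡ 64 · 45; multiplying out mod 67: 64·45 = 2880 ≡ 66. Thus 45^33 ≡ 66 ≡ −1 (mod 67).
By Euler's criterion 45 is a quadratic non-residue mod 67: no n satisfies n² ≡ 45 (mod 67).

No, no such integer exists.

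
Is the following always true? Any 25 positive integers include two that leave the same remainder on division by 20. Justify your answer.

There are exactly 20 possible remainders on division by 20.
Placing 25 integers into 20 classes, some class receives at least two — say a and b.
That is, a and b leave the same remainder on division by 20, as claimed.

Yes.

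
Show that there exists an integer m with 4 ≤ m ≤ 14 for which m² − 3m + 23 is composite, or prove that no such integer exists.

At m = 10: 10² − 3·10 + 23 = 93 = 3·31, which is composite.

m = 10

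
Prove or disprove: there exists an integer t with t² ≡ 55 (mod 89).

t = 12

t = 12 works: 12² = 144, and 144 − 55 = 89 = 1·89.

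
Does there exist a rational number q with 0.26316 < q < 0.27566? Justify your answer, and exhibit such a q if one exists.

Look for a denominator N such that an integer falls strictly between N·0.26316 and N·0.27566. N = 11 works: 11·0.26316 = 2.89476 < 3 < 3.03226 = 11·0.27566.
So q = 3/11 works: it is a ratio of integers, and dividing 11·0.26316 < 3 < 11·0.27566 through by 11 gives 0.26316 < 3/11 < 0.27566.

q = 3/11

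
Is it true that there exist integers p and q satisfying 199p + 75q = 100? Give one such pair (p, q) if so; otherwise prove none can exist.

199 and 75 are coprime, so 199p + 75q ranges over all of ℤ.
Run the Euclidean algorithm on 199 and 75: 199 = 2·75 + 49, 75 = 1·49 + 26, 49 = 1·26 + 23, 26 = 1·23 + 3, 23 = 7·3 + 2, 3 = 1·2 + 1, 2 = 2·1 + 0.
Working back up the chain: 1 = 3 − 1·2 = 3 − (23 − 7·3) = −23 + 8·3 = −23 + 8·(26 − 1·23) = 8·26 − 9·23 = 8·26 − 9·(49 − 1·26) = −9·49 + 17·26 = −9·49 + 17·(75 − 1·49) = 17·75 − 26·49 = 17·75 − 26·(199 − 2·75) = −26·199 + 69·75. So 199·(-26) + 75·69 = 1.
Scaling by 100 gives the particular solution (p, q) = (-2600, 6900).
Shifting by a multiple of (75, −199) keeps it a solution: p = -2600 + 35·75 = 25, q = 6900 − 35·199 = -65.
Check: 199·25 + 75·(-65) = 4975 − 4875 = 100. ✓

p = 25, q = -65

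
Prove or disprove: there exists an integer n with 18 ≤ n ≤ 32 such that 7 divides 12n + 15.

n = 18

n = 18 works, since 12·18 + 15 = 231 = 33·7.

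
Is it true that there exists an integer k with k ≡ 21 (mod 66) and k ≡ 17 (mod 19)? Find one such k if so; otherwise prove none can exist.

The moduli 66 and 19 are coprime, so by the Chinese Remainder Theorem a unique solution modulo 1254 exists.
Write k = 21 + 66t and require 21 + 66t ≡ 17 (mod 19), i.e. 66t ≡ 15 (mod 19).
66 ≡ 9 (mod 19), so this reads 9t ≡ 15 (mod 19). Note 9·17 = 153 ≡ 1 (mod 19) (as 153 − 1 = 8·19), so 9⁻¹ ≡ 17.
Multiplying by 17: t ≡ 17·15 = 255 ≡ 8 (mod 19).
Taking t = 8 gives k = 21 + 66·8 = 549.
Check: 549 mod 66 = 21, 549 mod 19 = 17. ✓

k = 549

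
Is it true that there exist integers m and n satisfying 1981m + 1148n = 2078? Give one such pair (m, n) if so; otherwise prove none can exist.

There are no such integers.

Any value of 1981m + 1148n is a multiple of gcd(1981, 1148) = 7.
But 2078 = 7·296 + 6, so 7 ∤ 2078.
Therefore 1981m + 1148n = 2078 has no solution in integers.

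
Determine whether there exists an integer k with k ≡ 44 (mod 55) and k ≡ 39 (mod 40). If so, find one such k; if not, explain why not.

gcd(55, 40) = 5. A simultaneous solution exists iff 44 ≡ 39 (mod 5); here 44 mod 5 = 4 = 39 mod 5, so it does.
The integers ≡ 44 (mod 55) are 44, 99, 154, 209, 264, 319, …; their remainders mod 40 are 4, 19, 34, 9, 24, 39, so k = 319 is the first that is ≡ 39 (mod 40).
Check: 319 mod 55 = 44, 319 mod 40 = 39. ✓

k = 319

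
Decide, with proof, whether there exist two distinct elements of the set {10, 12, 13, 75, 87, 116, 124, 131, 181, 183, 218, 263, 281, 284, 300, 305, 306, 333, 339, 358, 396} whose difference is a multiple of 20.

13 and 333 are such a pair.

Reduce each element mod 20: 10↦10, 12↦12, 13↦13, 75↦15, 87↦7, 116↦16, 124↦4, 131↦11, 181↦1, 183↦3, 218↦18, 263↦3, 281↦1, 284↦4, 300↦0, 305↦5, 306↦6, 333↦13, 339↦19, 358↦18, 396↦16. The residue 13 repeats (at 13 and 333), and 333 − 13 = 320 = 16·20.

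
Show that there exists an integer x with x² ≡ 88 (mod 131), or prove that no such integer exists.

No, no such integer exists.

Apply Euler's criterion with the prime 131: 88 is a quadratic residue iff 88^65 ≡ 1 (mod 131), and a non-residue iff it is ≡ −1.
Squaring successively (mod 131): 88^2 = 7744 ≡ 15; 88^4 ≡ 15² = 225 ≡ 94; 88^8 ≡ 94² = 8836 ≡ 59; 88^16 ≡ 59² = 3481 ≡ 75; 88^32 ≡ 75² = 5625 ≡ 123; 88^64 ≡ 123² = 15129 ≡ 64.
Since 65 = 64 + 1, 88^65 ≡ 64 · 88; multiplying out mod 131: 64·88 = 5632 ≡ 130. Thus 88^65 ≡ 130 ≡ −1 (mod 131).
The value −1 means 88 is a non-residue modulo 131, so x² ≡ 88 (mod 131) is impossible.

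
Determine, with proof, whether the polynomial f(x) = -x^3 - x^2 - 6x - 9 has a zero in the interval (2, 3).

No.

Evaluate at the endpoints: f(2) = -33, f(3) = -63 — same sign (negative).
f'(x) = -3x^2 - 2x - 6 has discriminant (-2)² − 4·(-3)·(-6) = -68 < 0, so f' has no real roots and is negative for every real x.
Hence f is strictly decreasing on ℝ, and in particular on [2, 3]. A strictly monotone function with same-sign endpoint values stays negative on the whole interval, so f has no zero in (2, 3).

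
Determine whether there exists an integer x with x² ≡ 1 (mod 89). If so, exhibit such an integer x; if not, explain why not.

Take x = 1. Then 1² = 1, and since 0 ≤ 1 < 89 this is already reduced: 1² ≡ 1 (mod 89).

x = 1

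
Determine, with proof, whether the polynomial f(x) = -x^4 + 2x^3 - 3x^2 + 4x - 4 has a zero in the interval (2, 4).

No such root exists.

The endpoint values f(2) = -8 and f(4) = -164 are both negative. Claim: f(x) < 0 for every x in (2, 4).
Substitute x = 2 + u, where 0 < u < 2 on the interval. Expanding, f(2 + u) = -u^4 - 6u^3 - 15u^2 - 16u - 8.
The nonzero coefficients here are all negative, so for u > 0 every term is negative (or zero), and the constant term -8 is strictly negative.
Therefore f(x) < 0 throughout (2, 4), and f has no zero there.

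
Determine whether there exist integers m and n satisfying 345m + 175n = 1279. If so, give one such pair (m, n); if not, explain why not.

Any value of 345m + 175n is a multiple of gcd(345, 175) = 5.
However 1279 leaves remainder 4 on division by 5.
Therefore 345m + 175n = 1279 has no solution in integers.

There are no such integers.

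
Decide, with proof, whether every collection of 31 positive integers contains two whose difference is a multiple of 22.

Each integer lies in one of the 22 residue classes modulo 22.
Since 31 > 22, two of the 31 integers must share a residue class by the pigeonhole principle; call them a and b.
Their difference a − b is then a multiple of 22.

Yes, this is always true.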